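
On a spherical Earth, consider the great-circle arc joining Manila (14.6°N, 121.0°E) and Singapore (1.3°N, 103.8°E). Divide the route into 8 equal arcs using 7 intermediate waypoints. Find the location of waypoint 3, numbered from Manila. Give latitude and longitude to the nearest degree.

Convert each endpoint to a unit vector on the sphere (x = cos φ cos λ, y = cos φ sin λ, z = sin φ).
The central angle between the endpoints is δ = arccos(p₁·p₂) ≈ 0.377 rad (21.6°).
Interpolate at f = 3/8 with slerp weights a = sin((1−f)δ)/sin δ ≈ 0.634, b = sin(fδ)/sin δ ≈ 0.383.
p = a·p₁ + b·p₂ ≈ (-0.407, 0.898, 0.169); φ = arcsin(p_z) ≈ 9.70°, λ = atan2(p_y, p_x) ≈ 114.41°.

≈ 10°N, 114°E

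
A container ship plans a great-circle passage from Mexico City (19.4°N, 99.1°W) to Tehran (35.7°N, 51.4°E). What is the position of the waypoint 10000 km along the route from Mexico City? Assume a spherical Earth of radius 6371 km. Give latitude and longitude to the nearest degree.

Convert each endpoint to a unit vector on the sphere (x = cos φ cos λ, y = cos φ sin λ, z = sin φ).
The central angle between the endpoints is δ = arccos(p₁·p₂) ≈ 2.063 rad (118.2°). The total great-circle distance is δ·R ≈ 2.063 × 6371 ≈ 13145 km, so the target fraction is f = 10000/13145 ≈ 0.761.
Interpolate at f ≈ 0.761 with slerp weights a = sin((1−f)δ)/sin δ ≈ 0.538, b = sin(fδ)/sin δ ≈ 1.135.
p = a·p₁ + b·p₂ ≈ (0.495, 0.219, 0.841); φ = arcsin(p_z) ≈ 57.23°, λ = atan2(p_y, p_x) ≈ 23.91°.

≈ 57°N, 24°E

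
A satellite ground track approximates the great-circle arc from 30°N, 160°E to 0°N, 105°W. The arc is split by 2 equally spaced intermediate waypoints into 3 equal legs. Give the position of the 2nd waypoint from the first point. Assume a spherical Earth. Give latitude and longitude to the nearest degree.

≈ 15°N, 133°W

Convert each endpoint to a unit vector on the sphere (x = cos φ cos λ, y = cos φ sin λ, z = sin φ).
The central angle between the endpoints is δ = arccos(p₁·p₂) ≈ 1.646 rad (94.3°).
Interpolate at f = 2/3 with slerp weights a = sin((1−f)δ)/sin δ ≈ 0.523, b = sin(fδ)/sin δ ≈ 0.893.
p = a·p₁ + b·p₂ ≈ (-0.657, -0.707, 0.262); φ = arcsin(p_z) ≈ 15.16°, λ = atan2(p_y, p_x) ≈ -132.88°.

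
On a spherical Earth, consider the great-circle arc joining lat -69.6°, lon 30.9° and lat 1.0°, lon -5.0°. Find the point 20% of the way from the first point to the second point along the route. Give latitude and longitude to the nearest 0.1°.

Write both endpoints as unit vectors p₁, p₂ with components (cos φ cos λ, cos φ sin λ, sin φ).
The central angle between the endpoints is δ = arccos(p₁·p₂) ≈ 1.302 rad (74.6°).
Interpolate at f = 0.20 with slerp weights a = sin((1−f)δ)/sin δ ≈ 0.895, b = sin(fδ)/sin δ ≈ 0.267.
p = a·p₁ + b·p₂ ≈ (0.534, 0.137, -0.834); φ = arcsin(p_z) ≈ -56.56°, λ = atan2(p_y, p_x) ≈ 14.40°.

≈ lat -56.6°, lon 14.4°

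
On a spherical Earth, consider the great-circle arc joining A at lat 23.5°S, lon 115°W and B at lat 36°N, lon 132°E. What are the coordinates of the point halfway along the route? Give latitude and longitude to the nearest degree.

From cos δ = sin φ₁ sin φ₂ + cos φ₁ cos φ₂ cos Δλ, the central angle is δ ≈ 2.123 rad (121.6°).
Interpolate at f = 1/2 with slerp weights a = sin((1−f)δ)/sin δ ≈ 1.025, b = sin(fδ)/sin δ ≈ 1.025.
p = a·p₁ + b·p₂ ≈ (-0.952, -0.236, 0.194); φ = arcsin(p_z) ≈ 11.17°, λ = atan2(p_y, p_x) ≈ -166.10°.

≈ lat 11°N, lon 166°W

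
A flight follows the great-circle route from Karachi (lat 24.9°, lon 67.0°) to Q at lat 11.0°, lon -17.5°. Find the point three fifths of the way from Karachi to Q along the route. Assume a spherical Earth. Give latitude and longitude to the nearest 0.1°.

≈ lat 21.8°, lon 14.2°

Convert each endpoint to a unit vector on the sphere (x = cos φ cos λ, y = cos φ sin λ, z = sin φ).
The central angle between the endpoints is δ = arccos(p₁·p₂) ≈ 1.404 rad (80.5°).
Interpolate at f = 3/5 with slerp weights a = sin((1−f)δ)/sin δ ≈ 0.540, b = sin(fδ)/sin δ ≈ 0.757.
p = a·p₁ + b·p₂ ≈ (0.900, 0.228, 0.372); φ = arcsin(p_z) ≈ 21.83°, λ = atan2(p_y, p_x) ≈ 14.19°.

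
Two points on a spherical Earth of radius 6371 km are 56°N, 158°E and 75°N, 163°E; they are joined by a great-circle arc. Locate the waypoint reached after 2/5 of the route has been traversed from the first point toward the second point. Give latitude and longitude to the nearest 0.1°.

≈ 63.6°N, 159.2°E

From cos δ = sin φ₁ sin φ₂ + cos φ₁ cos φ₂ cos Δλ, the central angle is δ ≈ 0.333 rad (19.1°).
Interpolate at f = 2/5 with slerp weights a = sin((1−f)δ)/sin δ ≈ 0.607, b = sin(fδ)/sin δ ≈ 0.406.
p = a·p₁ + b·p₂ ≈ (-0.415, 0.158, 0.896); φ = arcsin(p_z) ≈ 63.62°, λ = atan2(p_y, p_x) ≈ 159.18°.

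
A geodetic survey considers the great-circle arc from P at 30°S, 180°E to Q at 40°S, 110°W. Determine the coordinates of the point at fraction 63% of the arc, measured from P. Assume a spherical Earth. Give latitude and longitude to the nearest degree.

≈ 42°S, 138°W

The haversine formula gives a central angle δ ≈ 0.990 rad (56.7°) between the endpoints.
Interpolate at f = 0.63 with slerp weights a = sin((1−f)δ)/sin δ ≈ 0.428, b = sin(fδ)/sin δ ≈ 0.699.
p = a·p₁ + b·p₂ ≈ (-0.554, -0.503, -0.663); φ = arcsin(p_z) ≈ -41.55°, λ = atan2(p_y, p_x) ≈ -137.77°.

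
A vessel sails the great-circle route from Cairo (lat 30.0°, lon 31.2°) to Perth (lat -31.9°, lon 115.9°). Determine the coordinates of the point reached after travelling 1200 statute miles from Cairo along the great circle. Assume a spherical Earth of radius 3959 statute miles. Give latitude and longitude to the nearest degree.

≈ lat 20°, lon 47°

From cos δ = sin φ₁ sin φ₂ + cos φ₁ cos φ₂ cos Δλ, the central angle is δ ≈ 1.768 rad (101.3°). The total great-circle distance is δ·R ≈ 1.768 × 3959 ≈ 7001 mi, so the target fraction is f = 1200/7001 ≈ 0.171.
Interpolate at f ≈ 0.171 with slerp weights a = sin((1−f)δ)/sin δ ≈ 1.014, b = sin(fδ)/sin δ ≈ 0.304.
p = a·p₁ + b·p₂ ≈ (0.638, 0.687, 0.346); φ = arcsin(p_z) ≈ 20.26°, λ = atan2(p_y, p_x) ≈ 47.12°.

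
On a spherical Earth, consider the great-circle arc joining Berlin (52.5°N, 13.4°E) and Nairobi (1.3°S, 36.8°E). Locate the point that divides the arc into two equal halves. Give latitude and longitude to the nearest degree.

Convert each endpoint to a unit vector on the sphere (x = cos φ cos λ, y = cos φ sin λ, z = sin φ).
The central angle between the endpoints is δ = arccos(p₁·p₂) ≈ 1.000 rad (57.3°).
Interpolate at f = 1/2 with slerp weights a = sin((1−f)δ)/sin δ ≈ 0.570, b = sin(fδ)/sin δ ≈ 0.570.
p = a·p₁ + b·p₂ ≈ (0.793, 0.422, 0.439); φ = arcsin(p_z) ≈ 26.04°, λ = atan2(p_y, p_x) ≈ 27.98°.

≈ 26°N, 28°E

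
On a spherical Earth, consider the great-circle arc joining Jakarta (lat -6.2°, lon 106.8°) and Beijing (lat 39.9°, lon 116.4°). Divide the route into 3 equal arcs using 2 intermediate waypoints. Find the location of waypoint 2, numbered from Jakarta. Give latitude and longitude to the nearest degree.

The haversine formula gives a central angle δ ≈ 0.819 rad (46.9°) between the endpoints.
Interpolate at f = 2/3 with slerp weights a = sin((1−f)δ)/sin δ ≈ 0.369, b = sin(fδ)/sin δ ≈ 0.711.
p = a·p₁ + b·p₂ ≈ (-0.349, 0.840, 0.416); φ = arcsin(p_z) ≈ 24.59°, λ = atan2(p_y, p_x) ≈ 112.54°.

≈ lat 25°, lon 113°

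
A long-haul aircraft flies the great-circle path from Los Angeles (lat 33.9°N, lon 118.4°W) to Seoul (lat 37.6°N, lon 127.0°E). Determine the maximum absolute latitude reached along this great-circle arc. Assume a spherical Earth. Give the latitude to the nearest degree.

The great circle lies in the plane with unit normal n̂ = (p₁ × p₂)/|p₁ × p₂|.
Here n̂_z ≈ -0.599; the vertex latitude is φ_max = arccos|n̂_z| ≈ 53.2°.

≈ 53°N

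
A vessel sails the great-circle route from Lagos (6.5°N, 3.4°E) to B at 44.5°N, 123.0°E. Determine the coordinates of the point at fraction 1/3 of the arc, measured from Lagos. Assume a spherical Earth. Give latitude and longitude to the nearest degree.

≈ 32°N, 29°E

The haversine formula gives a central angle δ ≈ 1.845 rad (105.7°) between the endpoints.
Interpolate at f = 1/3 with slerp weights a = sin((1−f)δ)/sin δ ≈ 0.979, b = sin(fδ)/sin δ ≈ 0.599.
p = a·p₁ + b·p₂ ≈ (0.738, 0.416, 0.531); φ = arcsin(p_z) ≈ 32.07°, λ = atan2(p_y, p_x) ≈ 29.41°.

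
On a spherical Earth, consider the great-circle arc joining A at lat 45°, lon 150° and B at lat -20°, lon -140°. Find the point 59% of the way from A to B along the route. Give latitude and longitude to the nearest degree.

Write both endpoints as unit vectors p₁, p₂ with components (cos φ cos λ, cos φ sin λ, sin φ).
The central angle between the endpoints is δ = arccos(p₁·p₂) ≈ 1.585 rad (90.8°).
Interpolate at f = 0.59 with slerp weights a = sin((1−f)δ)/sin δ ≈ 0.605, b = sin(fδ)/sin δ ≈ 0.805.
p = a·p₁ + b·p₂ ≈ (-0.950, -0.272, 0.153); φ = arcsin(p_z) ≈ 8.78°, λ = atan2(p_y, p_x) ≈ -164.01°.

≈ lat 9°, lon -164°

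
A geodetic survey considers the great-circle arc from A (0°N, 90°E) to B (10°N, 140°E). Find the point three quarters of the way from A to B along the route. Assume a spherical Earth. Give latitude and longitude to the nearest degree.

≈ (8°N, 127°E)

Convert each endpoint to a unit vector on the sphere (x = cos φ cos λ, y = cos φ sin λ, z = sin φ).
The central angle between the endpoints is δ = arccos(p₁·p₂) ≈ 0.885 rad (50.7°).
Interpolate at f = 3/4 with slerp weights a = sin((1−f)δ)/sin δ ≈ 0.284, b = sin(fδ)/sin δ ≈ 0.796.
p = a·p₁ + b·p₂ ≈ (-0.601, 0.788, 0.138); φ = arcsin(p_z) ≈ 7.95°, λ = atan2(p_y, p_x) ≈ 127.33°.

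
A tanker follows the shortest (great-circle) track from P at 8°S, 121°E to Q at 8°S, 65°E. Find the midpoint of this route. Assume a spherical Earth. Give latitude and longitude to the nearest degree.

≈ 9°S, 93°E

From cos δ = sin φ₁ sin φ₂ + cos φ₁ cos φ₂ cos Δλ, the central angle is δ ≈ 0.967 rad (55.4°).
Interpolate at f = 1/2 with slerp weights a = sin((1−f)δ)/sin δ ≈ 0.565, b = sin(fδ)/sin δ ≈ 0.565.
p = a·p₁ + b·p₂ ≈ (-0.052, 0.986, -0.157); φ = arcsin(p_z) ≈ -9.04°, λ = atan2(p_y, p_x) ≈ 93.00°.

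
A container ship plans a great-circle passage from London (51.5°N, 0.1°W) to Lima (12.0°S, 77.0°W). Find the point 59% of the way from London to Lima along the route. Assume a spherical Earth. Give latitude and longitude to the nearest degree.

≈ 18°N, 54°W

Write both endpoints as unit vectors p₁, p₂ with components (cos φ cos λ, cos φ sin λ, sin φ).
The central angle between the endpoints is δ = arccos(p₁·p₂) ≈ 1.596 rad (91.4°).
Interpolate at f = 0.59 with slerp weights a = sin((1−f)δ)/sin δ ≈ 0.609, b = sin(fδ)/sin δ ≈ 0.809.
p = a·p₁ + b·p₂ ≈ (0.557, -0.771, 0.308); φ = arcsin(p_z) ≈ 17.95°, λ = atan2(p_y, p_x) ≈ -54.17°.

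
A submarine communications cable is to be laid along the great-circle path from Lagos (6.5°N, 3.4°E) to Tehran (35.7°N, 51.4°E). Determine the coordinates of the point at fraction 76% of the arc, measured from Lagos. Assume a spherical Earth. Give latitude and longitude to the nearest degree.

From cos δ = sin φ₁ sin φ₂ + cos φ₁ cos φ₂ cos Δλ, the central angle is δ ≈ 0.920 rad (52.7°).
Interpolate at f = 0.76 with slerp weights a = sin((1−f)δ)/sin δ ≈ 0.275, b = sin(fδ)/sin δ ≈ 0.809.
p = a·p₁ + b·p₂ ≈ (0.683, 0.530, 0.503); φ = arcsin(p_z) ≈ 30.21°, λ = atan2(p_y, p_x) ≈ 37.80°.

≈ (30°N, 38°E)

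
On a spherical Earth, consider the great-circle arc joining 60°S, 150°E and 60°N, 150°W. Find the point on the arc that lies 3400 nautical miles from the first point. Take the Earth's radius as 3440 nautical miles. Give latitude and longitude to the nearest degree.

From cos δ = sin φ₁ sin φ₂ + cos φ₁ cos φ₂ cos Δλ, the central angle is δ ≈ 2.246 rad (128.7°). The total great-circle distance is δ·R ≈ 2.246 × 3440 ≈ 7726 nmi, so the target fraction is f = 3400/7726 ≈ 0.440.
Interpolate at f ≈ 0.440 with slerp weights a = sin((1−f)δ)/sin δ ≈ 1.219, b = sin(fδ)/sin δ ≈ 1.070.
p = a·p₁ + b·p₂ ≈ (-0.991, 0.037, -0.129); φ = arcsin(p_z) ≈ -7.41°, λ = atan2(p_y, p_x) ≈ 177.85°.

≈ 7°S, 178°E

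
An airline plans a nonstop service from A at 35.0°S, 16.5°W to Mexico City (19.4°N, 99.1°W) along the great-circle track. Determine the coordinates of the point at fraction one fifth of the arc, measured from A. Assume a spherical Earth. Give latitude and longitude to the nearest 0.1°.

Write both endpoints as unit vectors p₁, p₂ with components (cos φ cos λ, cos φ sin λ, sin φ).
The central angle between the endpoints is δ = arccos(p₁·p₂) ≈ 1.662 rad (95.2°).
Interpolate at f = 1/5 with slerp weights a = sin((1−f)δ)/sin δ ≈ 0.975, b = sin(fδ)/sin δ ≈ 0.328.
p = a·p₁ + b·p₂ ≈ (0.717, -0.532, -0.450); φ = arcsin(p_z) ≈ -26.77°, λ = atan2(p_y, p_x) ≈ -36.58°.

≈ 26.8°S, 36.6°W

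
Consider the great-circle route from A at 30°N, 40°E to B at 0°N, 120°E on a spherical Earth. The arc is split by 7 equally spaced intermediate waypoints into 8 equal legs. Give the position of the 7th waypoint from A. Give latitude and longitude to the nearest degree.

≈ 5°N, 111°E

Convert each endpoint to a unit vector on the sphere (x = cos φ cos λ, y = cos φ sin λ, z = sin φ).
The central angle between the endpoints is δ = arccos(p₁·p₂) ≈ 1.420 rad (81.4°).
Interpolate at f = 7/8 with slerp weights a = sin((1−f)δ)/sin δ ≈ 0.179, b = sin(fδ)/sin δ ≈ 0.957.
p = a·p₁ + b·p₂ ≈ (-0.360, 0.929, 0.089); φ = arcsin(p_z) ≈ 5.12°, λ = atan2(p_y, p_x) ≈ 111.20°.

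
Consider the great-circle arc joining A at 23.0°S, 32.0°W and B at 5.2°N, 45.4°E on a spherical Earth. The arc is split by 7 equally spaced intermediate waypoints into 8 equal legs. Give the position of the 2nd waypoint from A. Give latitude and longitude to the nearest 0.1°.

Write both endpoints as unit vectors p₁, p₂ with components (cos φ cos λ, cos φ sin λ, sin φ).
The central angle between the endpoints is δ = arccos(p₁·p₂) ≈ 1.405 rad (80.5°).
Interpolate at f = 2/8 with slerp weights a = sin((1−f)δ)/sin δ ≈ 0.881, b = sin(fδ)/sin δ ≈ 0.349.
p = a·p₁ + b·p₂ ≈ (0.932, -0.183, -0.313); φ = arcsin(p_z) ≈ -18.23°, λ = atan2(p_y, p_x) ≈ -11.08°.

≈ 18.2°S, 11.1°W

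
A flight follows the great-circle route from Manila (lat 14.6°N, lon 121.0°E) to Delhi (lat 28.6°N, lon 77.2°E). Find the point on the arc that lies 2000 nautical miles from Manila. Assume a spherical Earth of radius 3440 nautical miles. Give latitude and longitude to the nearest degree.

≈ lat 27°N, lon 88°E

From cos δ = sin φ₁ sin φ₂ + cos φ₁ cos φ₂ cos Δλ, the central angle is δ ≈ 0.747 rad (42.8°). The total great-circle distance is δ·R ≈ 0.747 × 3440 ≈ 2569 nmi, so the target fraction is f = 2000/2569 ≈ 0.779.
Interpolate at f ≈ 0.779 with slerp weights a = sin((1−f)δ)/sin δ ≈ 0.242, b = sin(fδ)/sin δ ≈ 0.809.
p = a·p₁ + b·p₂ ≈ (0.036, 0.893, 0.448); φ = arcsin(p_z) ≈ 26.62°, λ = atan2(p_y, p_x) ≈ 87.66°.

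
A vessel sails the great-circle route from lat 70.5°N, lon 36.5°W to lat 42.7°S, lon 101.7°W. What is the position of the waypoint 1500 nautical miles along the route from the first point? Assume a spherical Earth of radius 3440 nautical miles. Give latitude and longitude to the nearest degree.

≈ lat 50°N, lon 68°W

Write both endpoints as unit vectors p₁, p₂ with components (cos φ cos λ, cos φ sin λ, sin φ).
The central angle between the endpoints is δ = arccos(p₁·p₂) ≈ 2.137 rad (122.4°). The total great-circle distance is δ·R ≈ 2.137 × 3440 ≈ 7351 nmi, so the target fraction is f = 1500/7351 ≈ 0.204.
Interpolate at f ≈ 0.204 with slerp weights a = sin((1−f)δ)/sin δ ≈ 1.175, b = sin(fδ)/sin δ ≈ 0.500.
p = a·p₁ + b·p₂ ≈ (0.241, -0.593, 0.768); φ = arcsin(p_z) ≈ 50.18°, λ = atan2(p_y, p_x) ≈ -67.92°.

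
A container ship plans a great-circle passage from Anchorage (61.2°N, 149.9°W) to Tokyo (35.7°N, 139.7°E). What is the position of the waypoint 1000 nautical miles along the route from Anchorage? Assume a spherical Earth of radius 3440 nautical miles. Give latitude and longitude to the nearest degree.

Write both endpoints as unit vectors p₁, p₂ with components (cos φ cos λ, cos φ sin λ, sin φ).
The central angle between the endpoints is δ = arccos(p₁·p₂) ≈ 0.873 rad (50.0°). The total great-circle distance is δ·R ≈ 0.873 × 3440 ≈ 3003 nmi, so the target fraction is f = 1000/3003 ≈ 0.333.
Interpolate at f ≈ 0.333 with slerp weights a = sin((1−f)δ)/sin δ ≈ 0.718, b = sin(fδ)/sin δ ≈ 0.374.
p = a·p₁ + b·p₂ ≈ (-0.531, 0.023, 0.847); φ = arcsin(p_z) ≈ 57.91°, λ = atan2(p_y, p_x) ≈ 177.51°.

≈ 58°N, 178°E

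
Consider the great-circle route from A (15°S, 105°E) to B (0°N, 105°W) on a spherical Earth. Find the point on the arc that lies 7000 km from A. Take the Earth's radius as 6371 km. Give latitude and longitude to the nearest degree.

≈ (28°S, 172°E)

Convert each endpoint to a unit vector on the sphere (x = cos φ cos λ, y = cos φ sin λ, z = sin φ).
The central angle between the endpoints is δ = arccos(p₁·p₂) ≈ 2.562 rad (146.8°). The total great-circle distance is δ·R ≈ 2.562 × 6371 ≈ 16321 km, so the target fraction is f = 7000/16321 ≈ 0.429.
Interpolate at f ≈ 0.429 with slerp weights a = sin((1−f)δ)/sin δ ≈ 1.814, b = sin(fδ)/sin δ ≈ 1.625.
p = a·p₁ + b·p₂ ≈ (-0.874, 0.123, -0.470); φ = arcsin(p_z) ≈ -28.01°, λ = atan2(p_y, p_x) ≈ 172.00°.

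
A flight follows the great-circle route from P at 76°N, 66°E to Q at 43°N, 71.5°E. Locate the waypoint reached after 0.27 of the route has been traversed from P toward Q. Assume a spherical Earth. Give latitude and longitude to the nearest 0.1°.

The haversine formula gives a central angle δ ≈ 0.577 rad (33.1°) between the endpoints.
Interpolate at f = 0.27 with slerp weights a = sin((1−f)δ)/sin δ ≈ 0.750, b = sin(fδ)/sin δ ≈ 0.284.
p = a·p₁ + b·p₂ ≈ (0.140, 0.363, 0.921); φ = arcsin(p_z) ≈ 67.11°, λ = atan2(p_y, p_x) ≈ 68.94°.

≈ 67.1°N, 68.9°E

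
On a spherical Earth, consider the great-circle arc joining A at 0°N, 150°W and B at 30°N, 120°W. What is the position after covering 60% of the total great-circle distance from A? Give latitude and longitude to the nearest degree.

Write both endpoints as unit vectors p₁, p₂ with components (cos φ cos λ, cos φ sin λ, sin φ).
The central angle between the endpoints is δ = arccos(p₁·p₂) ≈ 0.723 rad (41.4°).
Interpolate at f = 0.60 with slerp weights a = sin((1−f)δ)/sin δ ≈ 0.431, b = sin(fδ)/sin δ ≈ 0.635.
p = a·p₁ + b·p₂ ≈ (-0.648, -0.692, 0.318); φ = arcsin(p_z) ≈ 18.52°, λ = atan2(p_y, p_x) ≈ -133.14°.

≈ 19°N, 133°W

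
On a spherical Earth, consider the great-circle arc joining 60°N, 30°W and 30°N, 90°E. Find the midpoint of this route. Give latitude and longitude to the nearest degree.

From cos δ = sin φ₁ sin φ₂ + cos φ₁ cos φ₂ cos Δλ, the central angle is δ ≈ 1.353 rad (77.5°).
Interpolate at f = 1/2 with slerp weights a = sin((1−f)δ)/sin δ ≈ 0.641, b = sin(fδ)/sin δ ≈ 0.641.
p = a·p₁ + b·p₂ ≈ (0.278, 0.395, 0.876); φ = arcsin(p_z) ≈ 61.14°, λ = atan2(p_y, p_x) ≈ 54.90°.

≈ 61°N, 55°E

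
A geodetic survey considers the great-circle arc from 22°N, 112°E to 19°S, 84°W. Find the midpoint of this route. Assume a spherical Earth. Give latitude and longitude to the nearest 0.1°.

Write both endpoints as unit vectors p₁, p₂ with components (cos φ cos λ, cos φ sin λ, sin φ).
The central angle between the endpoints is δ = arccos(p₁·p₂) ≈ 2.875 rad (164.7°).
Interpolate at f = 1/2 with slerp weights a = sin((1−f)δ)/sin δ ≈ 3.762, b = sin(fδ)/sin δ ≈ 3.762.
p = a·p₁ + b·p₂ ≈ (-0.935, -0.303, 0.184); φ = arcsin(p_z) ≈ 10.63°, λ = atan2(p_y, p_x) ≈ -162.02°.

≈ 10.6°N, 162.0°W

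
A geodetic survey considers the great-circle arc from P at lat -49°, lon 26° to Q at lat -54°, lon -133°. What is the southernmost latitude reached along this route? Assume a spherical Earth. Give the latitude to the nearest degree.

The great circle lies in the plane with unit normal n̂ = (p₁ × p₂)/|p₁ × p₂|.
Here n̂_z ≈ -0.143; the vertex latitude is φ_max = arccos|n̂_z| ≈ 81.8°.
Check via Clairaut: cos φ_max = |cos φ₁| · sin C = cos(49.0°)·sin(167.4°) ≈ 0.143, again giving ≈ 81.8°.

≈ -82°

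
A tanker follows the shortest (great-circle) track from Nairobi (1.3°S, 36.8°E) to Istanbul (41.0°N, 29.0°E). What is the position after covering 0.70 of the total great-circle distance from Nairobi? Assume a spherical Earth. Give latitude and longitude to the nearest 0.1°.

From cos δ = sin φ₁ sin φ₂ + cos φ₁ cos φ₂ cos Δλ, the central angle is δ ≈ 0.749 rad (42.9°).
Interpolate at f = 0.70 with slerp weights a = sin((1−f)δ)/sin δ ≈ 0.327, b = sin(fδ)/sin δ ≈ 0.735.
p = a·p₁ + b·p₂ ≈ (0.747, 0.465, 0.475); φ = arcsin(p_z) ≈ 28.35°, λ = atan2(p_y, p_x) ≈ 31.89°.

≈ 28.4°N, 31.9°E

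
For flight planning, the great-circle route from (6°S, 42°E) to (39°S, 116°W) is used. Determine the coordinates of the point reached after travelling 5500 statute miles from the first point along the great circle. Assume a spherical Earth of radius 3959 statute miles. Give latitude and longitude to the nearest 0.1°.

From cos δ = sin φ₁ sin φ₂ + cos φ₁ cos φ₂ cos Δλ, the central angle is δ ≈ 2.279 rad (130.6°). The total great-circle distance is δ·R ≈ 2.279 × 3959 ≈ 9024 mi, so the target fraction is f = 5500/9024 ≈ 0.609.
Interpolate at f ≈ 0.609 with slerp weights a = sin((1−f)δ)/sin δ ≈ 1.024, b = sin(fδ)/sin δ ≈ 1.295.
p = a·p₁ + b·p₂ ≈ (0.315, -0.224, -0.922); φ = arcsin(p_z) ≈ -67.26°, λ = atan2(p_y, p_x) ≈ -35.35°.

≈ (67.3°S, 35.4°W)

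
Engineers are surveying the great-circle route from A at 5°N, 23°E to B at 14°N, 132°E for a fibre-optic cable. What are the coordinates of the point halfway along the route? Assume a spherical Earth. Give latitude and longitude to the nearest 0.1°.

≈ 16.1°N, 76.4°E

From cos δ = sin φ₁ sin φ₂ + cos φ₁ cos φ₂ cos Δλ, the central angle is δ ≈ 1.869 rad (107.1°).
Interpolate at f = 1/2 with slerp weights a = sin((1−f)δ)/sin δ ≈ 0.841, b = sin(fδ)/sin δ ≈ 0.841.
p = a·p₁ + b·p₂ ≈ (0.225, 0.934, 0.277); φ = arcsin(p_z) ≈ 16.07°, λ = atan2(p_y, p_x) ≈ 76.44°.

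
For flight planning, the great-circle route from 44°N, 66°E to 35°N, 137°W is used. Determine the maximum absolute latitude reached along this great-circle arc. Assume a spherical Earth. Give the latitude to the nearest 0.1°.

≈ 76.5°N

The great circle lies in the plane with unit normal n̂ = (p₁ × p₂)/|p₁ × p₂|.
Here n̂_z ≈ +0.233; the vertex latitude is φ_max = arccos|n̂_z| ≈ 76.5°.
Check via Clairaut: cos φ_max = |cos φ₁| · sin C = cos(44.0°)·sin(18.9°) ≈ 0.233, again giving ≈ 76.5°.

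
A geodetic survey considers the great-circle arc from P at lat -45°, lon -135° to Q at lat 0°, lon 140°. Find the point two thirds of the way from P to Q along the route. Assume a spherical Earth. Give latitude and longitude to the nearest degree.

≈ lat -20°, lon 161°

From cos δ = sin φ₁ sin φ₂ + cos φ₁ cos φ₂ cos Δλ, the central angle is δ ≈ 1.509 rad (86.5°).
Interpolate at f = 2/3 with slerp weights a = sin((1−f)δ)/sin δ ≈ 0.483, b = sin(fδ)/sin δ ≈ 0.846.
p = a·p₁ + b·p₂ ≈ (-0.890, 0.303, -0.342); φ = arcsin(p_z) ≈ -19.97°, λ = atan2(p_y, p_x) ≈ 161.22°.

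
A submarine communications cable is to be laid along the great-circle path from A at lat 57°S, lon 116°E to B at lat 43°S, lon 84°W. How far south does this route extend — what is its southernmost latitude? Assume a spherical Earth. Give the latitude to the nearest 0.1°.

The great circle lies in the plane with unit normal n̂ = (p₁ × p₂)/|p₁ × p₂|.
Here n̂_z ≈ +0.139; the vertex latitude is φ_max = arccos|n̂_z| ≈ 82.0°.

≈ 82.0°S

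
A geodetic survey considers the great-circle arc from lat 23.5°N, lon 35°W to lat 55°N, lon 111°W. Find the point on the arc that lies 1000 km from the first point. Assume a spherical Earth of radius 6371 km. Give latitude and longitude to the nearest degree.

Write both endpoints as unit vectors p₁, p₂ with components (cos φ cos λ, cos φ sin λ, sin φ).
The central angle between the endpoints is δ = arccos(p₁·p₂) ≈ 1.100 rad (63.0°). The total great-circle distance is δ·R ≈ 1.100 × 6371 ≈ 7006 km, so the target fraction is f = 1000/7006 ≈ 0.143.
Interpolate at f ≈ 0.143 with slerp weights a = sin((1−f)δ)/sin δ ≈ 0.908, b = sin(fδ)/sin δ ≈ 0.175.
p = a·p₁ + b·p₂ ≈ (0.646, -0.572, 0.506); φ = arcsin(p_z) ≈ 30.38°, λ = atan2(p_y, p_x) ≈ -41.50°.

≈ lat 30°N, lon 41°W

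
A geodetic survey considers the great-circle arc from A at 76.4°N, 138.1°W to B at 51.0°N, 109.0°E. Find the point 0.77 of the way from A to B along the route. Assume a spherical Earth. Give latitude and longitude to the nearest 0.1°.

The haversine formula gives a central angle δ ≈ 0.799 rad (45.8°) between the endpoints.
Interpolate at f = 0.77 with slerp weights a = sin((1−f)δ)/sin δ ≈ 0.255, b = sin(fδ)/sin δ ≈ 0.805.
p = a·p₁ + b·p₂ ≈ (-0.210, 0.439, 0.874); φ = arcsin(p_z) ≈ 60.88°, λ = atan2(p_y, p_x) ≈ 115.52°.

≈ 60.9°N, 115.5°E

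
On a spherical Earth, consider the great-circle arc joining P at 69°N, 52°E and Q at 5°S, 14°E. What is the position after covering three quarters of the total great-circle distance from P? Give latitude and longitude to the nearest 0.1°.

Write both endpoints as unit vectors p₁, p₂ with components (cos φ cos λ, cos φ sin λ, sin φ).
The central angle between the endpoints is δ = arccos(p₁·p₂) ≈ 1.369 rad (78.5°).
Interpolate at f = 3/4 with slerp weights a = sin((1−f)δ)/sin δ ≈ 0.343, b = sin(fδ)/sin δ ≈ 0.873.
p = a·p₁ + b·p₂ ≈ (0.920, 0.307, 0.244); φ = arcsin(p_z) ≈ 14.11°, λ = atan2(p_y, p_x) ≈ 18.47°.

≈ 14.1°N, 18.5°E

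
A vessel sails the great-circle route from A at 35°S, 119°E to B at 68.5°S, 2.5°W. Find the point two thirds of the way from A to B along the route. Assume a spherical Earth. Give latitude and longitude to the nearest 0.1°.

≈ 72.1°S, 67.9°E

From cos δ = sin φ₁ sin φ₂ + cos φ₁ cos φ₂ cos Δλ, the central angle is δ ≈ 1.184 rad (67.9°).
Interpolate at f = 2/3 with slerp weights a = sin((1−f)δ)/sin δ ≈ 0.415, b = sin(fδ)/sin δ ≈ 0.767.
p = a·p₁ + b·p₂ ≈ (0.116, 0.285, -0.951); φ = arcsin(p_z) ≈ -72.07°, λ = atan2(p_y, p_x) ≈ 67.91°.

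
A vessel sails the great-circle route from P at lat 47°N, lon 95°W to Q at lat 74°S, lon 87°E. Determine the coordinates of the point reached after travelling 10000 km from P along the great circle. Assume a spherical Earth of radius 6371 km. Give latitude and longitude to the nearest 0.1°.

≈ lat 42.9°S, lon 96.7°W

Convert each endpoint to a unit vector on the sphere (x = cos φ cos λ, y = cos φ sin λ, z = sin φ).
The central angle between the endpoints is δ = arccos(p₁·p₂) ≈ 2.670 rad (153.0°). The total great-circle distance is δ·R ≈ 2.670 × 6371 ≈ 17011 km, so the target fraction is f = 10000/17011 ≈ 0.588.
Interpolate at f ≈ 0.588 with slerp weights a = sin((1−f)δ)/sin δ ≈ 1.963, b = sin(fδ)/sin δ ≈ 2.202.
p = a·p₁ + b·p₂ ≈ (-0.085, -0.727, -0.681); φ = arcsin(p_z) ≈ -42.92°, λ = atan2(p_y, p_x) ≈ -96.66°.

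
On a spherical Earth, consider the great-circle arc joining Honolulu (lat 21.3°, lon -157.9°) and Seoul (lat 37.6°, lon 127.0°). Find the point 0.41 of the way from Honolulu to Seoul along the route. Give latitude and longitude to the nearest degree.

≈ lat 34°, lon 175°

Write both endpoints as unit vectors p₁, p₂ with components (cos φ cos λ, cos φ sin λ, sin φ).
The central angle between the endpoints is δ = arccos(p₁·p₂) ≈ 1.147 rad (65.7°).
Interpolate at f = 0.41 with slerp weights a = sin((1−f)δ)/sin δ ≈ 0.687, b = sin(fδ)/sin δ ≈ 0.497.
p = a·p₁ + b·p₂ ≈ (-0.830, 0.074, 0.553); φ = arcsin(p_z) ≈ 33.56°, λ = atan2(p_y, p_x) ≈ 174.93°.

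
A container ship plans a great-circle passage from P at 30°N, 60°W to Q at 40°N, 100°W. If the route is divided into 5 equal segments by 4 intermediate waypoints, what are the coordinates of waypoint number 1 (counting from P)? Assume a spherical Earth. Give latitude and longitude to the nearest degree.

≈ 33°N, 67°W

Write both endpoints as unit vectors p₁, p₂ with components (cos φ cos λ, cos φ sin λ, sin φ).
The central angle between the endpoints is δ = arccos(p₁·p₂) ≈ 0.592 rad (33.9°).
Interpolate at f = 1/5 with slerp weights a = sin((1−f)δ)/sin δ ≈ 0.817, b = sin(fδ)/sin δ ≈ 0.212.
p = a·p₁ + b·p₂ ≈ (0.326, -0.773, 0.545); φ = arcsin(p_z) ≈ 33.01°, λ = atan2(p_y, p_x) ≈ -67.14°.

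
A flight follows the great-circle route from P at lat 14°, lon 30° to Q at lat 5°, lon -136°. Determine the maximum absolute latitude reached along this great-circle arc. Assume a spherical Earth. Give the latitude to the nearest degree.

The great circle lies in the plane with unit normal n̂ = (p₁ × p₂)/|p₁ × p₂|.
Here n̂_z ≈ -0.586; the vertex latitude is φ_max = arccos|n̂_z| ≈ 54.2°.

≈ 54°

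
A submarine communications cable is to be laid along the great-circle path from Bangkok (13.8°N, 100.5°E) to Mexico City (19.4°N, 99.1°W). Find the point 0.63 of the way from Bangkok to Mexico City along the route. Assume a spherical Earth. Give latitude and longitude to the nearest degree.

≈ (57°N, 149°W)

Convert each endpoint to a unit vector on the sphere (x = cos φ cos λ, y = cos φ sin λ, z = sin φ).
The central angle between the endpoints is δ = arccos(p₁·p₂) ≈ 2.471 rad (141.6°).
Interpolate at f = 0.63 with slerp weights a = sin((1−f)δ)/sin δ ≈ 1.275, b = sin(fδ)/sin δ ≈ 1.610.
p = a·p₁ + b·p₂ ≈ (-0.466, -0.281, 0.839); φ = arcsin(p_z) ≈ 57.03°, λ = atan2(p_y, p_x) ≈ -148.86°.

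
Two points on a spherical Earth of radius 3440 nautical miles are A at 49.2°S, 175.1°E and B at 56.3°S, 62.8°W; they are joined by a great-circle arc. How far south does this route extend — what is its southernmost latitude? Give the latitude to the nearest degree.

≈ 70°S

The great circle lies in the plane with unit normal n̂ = (p₁ × p₂)/|p₁ × p₂|.
Here n̂_z ≈ +0.341; the vertex latitude is φ_max = arccos|n̂_z| ≈ 70.0°.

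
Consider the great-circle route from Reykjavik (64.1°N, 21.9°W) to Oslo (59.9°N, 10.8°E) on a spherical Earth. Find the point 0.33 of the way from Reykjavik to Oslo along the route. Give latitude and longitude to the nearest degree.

≈ 64°N, 10°W

Write both endpoints as unit vectors p₁, p₂ with components (cos φ cos λ, cos φ sin λ, sin φ).
The central angle between the endpoints is δ = arccos(p₁·p₂) ≈ 0.274 rad (15.7°).
Interpolate at f = 0.33 with slerp weights a = sin((1−f)δ)/sin δ ≈ 0.675, b = sin(fδ)/sin δ ≈ 0.334.
p = a·p₁ + b·p₂ ≈ (0.438, -0.079, 0.896); φ = arcsin(p_z) ≈ 63.59°, λ = atan2(p_y, p_x) ≈ -10.17°.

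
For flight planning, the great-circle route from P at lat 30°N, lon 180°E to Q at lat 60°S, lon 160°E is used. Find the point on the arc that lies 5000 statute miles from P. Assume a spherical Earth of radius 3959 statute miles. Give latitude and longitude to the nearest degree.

≈ lat 41°S, lon 167°E

Write both endpoints as unit vectors p₁, p₂ with components (cos φ cos λ, cos φ sin λ, sin φ).
The central angle between the endpoints is δ = arccos(p₁·p₂) ≈ 1.597 rad (91.5°). The total great-circle distance is δ·R ≈ 1.597 × 3959 ≈ 6322 mi, so the target fraction is f = 5000/6322 ≈ 0.791.
Interpolate at f ≈ 0.791 with slerp weights a = sin((1−f)δ)/sin δ ≈ 0.328, b = sin(fδ)/sin δ ≈ 0.953.
p = a·p₁ + b·p₂ ≈ (-0.732, 0.163, -0.662); φ = arcsin(p_z) ≈ -41.43°, λ = atan2(p_y, p_x) ≈ 167.44°.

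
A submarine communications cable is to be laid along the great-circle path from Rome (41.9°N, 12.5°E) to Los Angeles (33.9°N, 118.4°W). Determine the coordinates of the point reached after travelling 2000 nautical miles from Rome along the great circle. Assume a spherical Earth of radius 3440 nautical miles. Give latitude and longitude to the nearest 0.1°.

≈ (61.2°N, 33.2°W)

Write both endpoints as unit vectors p₁, p₂ with components (cos φ cos λ, cos φ sin λ, sin φ).
The central angle between the endpoints is δ = arccos(p₁·p₂) ≈ 1.603 rad (91.8°). The total great-circle distance is δ·R ≈ 1.603 × 3440 ≈ 5514 nmi, so the target fraction is f = 2000/5514 ≈ 0.363.
Interpolate at f ≈ 0.363 with slerp weights a = sin((1−f)δ)/sin δ ≈ 0.853, b = sin(fδ)/sin δ ≈ 0.549.
p = a·p₁ + b·p₂ ≈ (0.403, -0.264, 0.876); φ = arcsin(p_z) ≈ 61.20°, λ = atan2(p_y, p_x) ≈ -33.19°.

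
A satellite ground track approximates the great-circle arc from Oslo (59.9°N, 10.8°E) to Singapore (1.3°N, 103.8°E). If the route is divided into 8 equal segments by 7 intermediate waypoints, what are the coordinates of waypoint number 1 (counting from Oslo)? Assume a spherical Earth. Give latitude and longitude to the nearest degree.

Convert each endpoint to a unit vector on the sphere (x = cos φ cos λ, y = cos φ sin λ, z = sin φ).
The central angle between the endpoints is δ = arccos(p₁·p₂) ≈ 1.577 rad (90.4°).
Interpolate at f = 1/8 with slerp weights a = sin((1−f)δ)/sin δ ≈ 0.982, b = sin(fδ)/sin δ ≈ 0.196.
p = a·p₁ + b·p₂ ≈ (0.437, 0.282, 0.854); φ = arcsin(p_z) ≈ 58.64°, λ = atan2(p_y, p_x) ≈ 32.88°.

≈ 59°N, 33°E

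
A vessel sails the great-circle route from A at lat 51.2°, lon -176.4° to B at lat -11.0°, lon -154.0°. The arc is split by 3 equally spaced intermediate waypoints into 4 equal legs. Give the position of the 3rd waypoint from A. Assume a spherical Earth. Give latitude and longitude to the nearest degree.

From cos δ = sin φ₁ sin φ₂ + cos φ₁ cos φ₂ cos Δλ, the central angle is δ ≈ 1.137 rad (65.2°).
Interpolate at f = 3/4 with slerp weights a = sin((1−f)δ)/sin δ ≈ 0.309, b = sin(fδ)/sin δ ≈ 0.830.
p = a·p₁ + b·p₂ ≈ (-0.926, -0.369, 0.083); φ = arcsin(p_z) ≈ 4.73°, λ = atan2(p_y, p_x) ≈ -158.25°.

≈ lat 5°, lon -158°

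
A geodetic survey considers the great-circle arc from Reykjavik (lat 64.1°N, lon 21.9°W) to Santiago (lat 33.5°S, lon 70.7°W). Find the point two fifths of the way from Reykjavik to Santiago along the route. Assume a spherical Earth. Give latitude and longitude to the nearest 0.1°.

The haversine formula gives a central angle δ ≈ 1.830 rad (104.9°) between the endpoints.
Interpolate at f = 2/5 with slerp weights a = sin((1−f)δ)/sin δ ≈ 0.921, b = sin(fδ)/sin δ ≈ 0.692.
p = a·p₁ + b·p₂ ≈ (0.564, -0.694, 0.447); φ = arcsin(p_z) ≈ 26.55°, λ = atan2(p_y, p_x) ≈ -50.92°.

≈ lat 26.5°N, lon 50.9°W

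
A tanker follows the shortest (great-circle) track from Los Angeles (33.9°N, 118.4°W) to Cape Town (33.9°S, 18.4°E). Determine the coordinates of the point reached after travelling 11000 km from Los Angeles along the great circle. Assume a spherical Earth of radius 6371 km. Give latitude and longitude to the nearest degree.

≈ (15°S, 28°W)

Convert each endpoint to a unit vector on the sphere (x = cos φ cos λ, y = cos φ sin λ, z = sin φ).
The central angle between the endpoints is δ = arccos(p₁·p₂) ≈ 2.521 rad (144.4°). The total great-circle distance is δ·R ≈ 2.521 × 6371 ≈ 16059 km, so the target fraction is f = 11000/16059 ≈ 0.685.
Interpolate at f ≈ 0.685 with slerp weights a = sin((1−f)δ)/sin δ ≈ 1.226, b = sin(fδ)/sin δ ≈ 1.698.
p = a·p₁ + b·p₂ ≈ (0.853, -0.450, -0.263); φ = arcsin(p_z) ≈ -15.27°, λ = atan2(p_y, p_x) ≈ -27.81°.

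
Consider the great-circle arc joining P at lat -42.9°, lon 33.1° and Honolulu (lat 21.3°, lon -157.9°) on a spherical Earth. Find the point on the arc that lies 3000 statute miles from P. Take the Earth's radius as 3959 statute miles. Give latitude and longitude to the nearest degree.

From cos δ = sin φ₁ sin φ₂ + cos φ₁ cos φ₂ cos Δλ, the central angle is δ ≈ 2.732 rad (156.5°). The total great-circle distance is δ·R ≈ 2.732 × 3959 ≈ 10816 mi, so the target fraction is f = 3000/10816 ≈ 0.277.
Interpolate at f ≈ 0.277 with slerp weights a = sin((1−f)δ)/sin δ ≈ 2.309, b = sin(fδ)/sin δ ≈ 1.725.
p = a·p₁ + b·p₂ ≈ (-0.072, 0.319, -0.945); φ = arcsin(p_z) ≈ -70.91°, λ = atan2(p_y, p_x) ≈ 102.81°.

≈ lat -71°, lon 103°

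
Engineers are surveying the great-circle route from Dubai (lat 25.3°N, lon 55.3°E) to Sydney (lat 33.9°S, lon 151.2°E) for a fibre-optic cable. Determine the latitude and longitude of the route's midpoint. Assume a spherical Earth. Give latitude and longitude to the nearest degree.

≈ lat 6°S, lon 101°E

The haversine formula gives a central angle δ ≈ 1.892 rad (108.4°) between the endpoints.
Interpolate at f = 1/2 with slerp weights a = sin((1−f)δ)/sin δ ≈ 0.855, b = sin(fδ)/sin δ ≈ 0.855.
p = a·p₁ + b·p₂ ≈ (-0.182, 0.977, -0.111); φ = arcsin(p_z) ≈ -6.40°, λ = atan2(p_y, p_x) ≈ 100.54°.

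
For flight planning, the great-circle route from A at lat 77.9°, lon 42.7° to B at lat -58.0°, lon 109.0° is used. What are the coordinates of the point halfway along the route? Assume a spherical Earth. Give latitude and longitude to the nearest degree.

Convert each endpoint to a unit vector on the sphere (x = cos φ cos λ, y = cos φ sin λ, z = sin φ).
The central angle between the endpoints is δ = arccos(p₁·p₂) ≈ 2.473 rad (141.7°).
Interpolate at f = 1/2 with slerp weights a = sin((1−f)δ)/sin δ ≈ 1.523, b = sin(fδ)/sin δ ≈ 1.523.
p = a·p₁ + b·p₂ ≈ (-0.028, 0.980, 0.198); φ = arcsin(p_z) ≈ 11.40°, λ = atan2(p_y, p_x) ≈ 91.65°.

≈ lat 11°, lon 92°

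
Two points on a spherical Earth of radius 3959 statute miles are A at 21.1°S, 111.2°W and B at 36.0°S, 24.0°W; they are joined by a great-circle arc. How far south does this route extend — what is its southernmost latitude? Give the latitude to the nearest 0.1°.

≈ 38.9°S

The great circle lies in the plane with unit normal n̂ = (p₁ × p₂)/|p₁ × p₂|.
Here n̂_z ≈ +0.778; the vertex latitude is φ_max = arccos|n̂_z| ≈ 38.9°.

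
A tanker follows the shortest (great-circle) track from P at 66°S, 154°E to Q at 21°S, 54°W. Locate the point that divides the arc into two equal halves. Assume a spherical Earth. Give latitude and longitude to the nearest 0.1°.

≈ 64.5°S, 72.4°W

Convert each endpoint to a unit vector on the sphere (x = cos φ cos λ, y = cos φ sin λ, z = sin φ).
The central angle between the endpoints is δ = arccos(p₁·p₂) ≈ 1.579 rad (90.5°).
Interpolate at f = 1/2 with slerp weights a = sin((1−f)δ)/sin δ ≈ 0.710, b = sin(fδ)/sin δ ≈ 0.710.
p = a·p₁ + b·p₂ ≈ (0.130, -0.410, -0.903); φ = arcsin(p_z) ≈ -64.55°, λ = atan2(p_y, p_x) ≈ -72.39°.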